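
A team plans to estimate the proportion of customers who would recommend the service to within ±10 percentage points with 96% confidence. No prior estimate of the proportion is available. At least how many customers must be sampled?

For a proportion with margin E = 0.1 at 96% confidence, z = 2.054.
With no prior estimate, use p = 0.5, which maximizes p(1−p) at 0.25.
n = 0.25 × (z/E)² = 0.25 × (2.054/0.1)² = 105.47
Round up: n = 106.

n = 106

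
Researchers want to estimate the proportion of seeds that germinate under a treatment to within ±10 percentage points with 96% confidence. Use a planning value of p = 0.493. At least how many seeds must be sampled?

106

For a proportion with margin E = 0.1 at 96% confidence, z = 2.054.
n = p̂(1−p̂)(z/E)² = 0.493 × 0.507 × (2.054/0.1)² = 105.45
Round up: n = 106.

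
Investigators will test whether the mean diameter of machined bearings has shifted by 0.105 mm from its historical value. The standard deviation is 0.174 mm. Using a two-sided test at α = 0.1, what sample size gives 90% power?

For a one-sample z-test, n = ((z_{α/2} + z_β)·σ/δ)².
z_{α/2} = 1.645 (two-sided α = 0.1); z_β = 1.282 (power 90% → β = 0.1).
n = (2.927 × 0.174 / 0.105)² = 23.53
Round up: n = 24.

24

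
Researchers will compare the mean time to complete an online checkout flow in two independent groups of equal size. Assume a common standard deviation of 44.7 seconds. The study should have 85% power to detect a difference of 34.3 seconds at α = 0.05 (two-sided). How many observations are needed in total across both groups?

62 total

For two equal groups, n per group = 2·((z_{α/2} + z_β)·σ/δ)².
z_{α/2} = 1.960; z_β = 1.036 (power 85%).
n = 2 × (2.996 × 44.7 / 34.3)² = 2 × 15.24 = 30.48
Round up: n = 31 per group.
Total across both groups: 2 × 31 = 62.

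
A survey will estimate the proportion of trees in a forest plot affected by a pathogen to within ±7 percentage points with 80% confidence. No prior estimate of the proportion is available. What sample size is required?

For a proportion with margin E = 0.07 at 80% confidence, z = 1.282.
With no prior estimate, use p = 0.5, which maximizes p(1−p) at 0.25.
n = 0.25 × (z/E)² = 0.25 × (1.282/0.07)² = 83.85
Round up: n = 84.

84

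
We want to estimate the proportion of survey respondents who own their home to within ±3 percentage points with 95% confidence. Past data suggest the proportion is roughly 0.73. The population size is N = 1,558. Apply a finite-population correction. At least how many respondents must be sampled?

For a proportion with margin E = 0.03 at 95% confidence, z = 1.960.
n = p̂(1−p̂)(z/E)² = 0.73 × 0.27 × (1.960/0.03)² = 841.31 — call this n₀.
Finite-population correction with N = 1,558: n = n₀ / (1 + (n₀−1)/N) = 841.31 / 1.539 = 546.66
Round up: n = 547.

547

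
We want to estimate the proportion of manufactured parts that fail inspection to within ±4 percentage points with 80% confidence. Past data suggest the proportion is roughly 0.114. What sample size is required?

104

For a proportion with margin E = 0.04 at 80% confidence, z = 1.282.
n = p̂(1−p̂)(z/E)² = 0.114 × 0.886 × (1.282/0.04)² = 103.75
Round up: n = 104.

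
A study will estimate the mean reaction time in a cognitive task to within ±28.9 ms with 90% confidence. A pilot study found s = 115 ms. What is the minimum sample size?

For a mean, the margin of error is E = z·σ/√n, so n = (zσ/E)².
At 90% confidence, z = 1.645.
n = (1.645 × 115 / 28.9)² = 42.85
Round up: n = 43.

n = 43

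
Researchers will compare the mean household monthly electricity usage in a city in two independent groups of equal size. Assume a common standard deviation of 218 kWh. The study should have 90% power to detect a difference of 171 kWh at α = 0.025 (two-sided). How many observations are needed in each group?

For two equal groups, n per group = 2·((z_{α/2} + z_β)·σ/δ)².
z_{α/2} = 2.241; z_β = 1.282 (power 90%).
n = 2 × (3.523 × 218 / 171)² = 2 × 20.17 = 40.34
Round up: n = 41 per group.

41 per group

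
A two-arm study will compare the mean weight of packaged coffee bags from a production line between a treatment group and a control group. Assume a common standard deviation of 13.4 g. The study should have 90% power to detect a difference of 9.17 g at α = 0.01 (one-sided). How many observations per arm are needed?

56 per group

For two equal groups, n per group = 2·((z_α + z_β)·σ/δ)².
z_α = 2.326; z_β = 1.282 (power 90%).
n = 2 × (3.608 × 13.4 / 9.17)² = 2 × 27.80 = 55.60
Round up: n = 56 per group.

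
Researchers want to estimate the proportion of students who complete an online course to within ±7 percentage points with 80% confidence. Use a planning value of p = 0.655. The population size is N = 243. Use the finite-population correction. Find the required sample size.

For a proportion with margin E = 0.07 at 80% confidence, z = 1.282.
n = p̂(1−p̂)(z/E)² = 0.655 × 0.345 × (1.282/0.07)² = 75.79 — call this n₀.
Finite-population correction with N = 243: n = n₀ / (1 + (n₀−1)/N) = 75.79 / 1.308 = 57.94
Round up: n = 58.

58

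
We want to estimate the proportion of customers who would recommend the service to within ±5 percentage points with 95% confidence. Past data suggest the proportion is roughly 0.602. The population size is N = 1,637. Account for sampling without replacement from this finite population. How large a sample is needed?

For a proportion with margin E = 0.05 at 95% confidence, z = 1.960.
n = p̂(1−p̂)(z/E)² = 0.602 × 0.398 × (1.960/0.05)² = 368.17 — call this n₀.
Finite-population correction with N = 1,637: n = n₀ / (1 + (n₀−1)/N) = 368.17 / 1.224 = 300.79
Round up: n = 301.

301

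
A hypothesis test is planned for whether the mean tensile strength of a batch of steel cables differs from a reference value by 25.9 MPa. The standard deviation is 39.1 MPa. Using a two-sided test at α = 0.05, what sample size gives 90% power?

For a one-sample z-test, n = ((z_{α/2} + z_β)·σ/δ)².
z_{α/2} = 1.960 (two-sided α = 0.05); z_β = 1.282 (power 90% → β = 0.1).
n = (3.242 × 39.1 / 25.9)² = 23.95
Round up: n = 24.

24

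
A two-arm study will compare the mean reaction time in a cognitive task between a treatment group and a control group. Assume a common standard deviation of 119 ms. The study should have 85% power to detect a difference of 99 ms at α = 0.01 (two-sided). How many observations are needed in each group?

38 per group

For two equal groups, n per group = 2·((z_{α/2} + z_β)·σ/δ)².
z_{α/2} = 2.576; z_β = 1.036 (power 85%).
n = 2 × (3.612 × 119 / 99)² = 2 × 18.85 = 37.70
Round up: n = 38 per group.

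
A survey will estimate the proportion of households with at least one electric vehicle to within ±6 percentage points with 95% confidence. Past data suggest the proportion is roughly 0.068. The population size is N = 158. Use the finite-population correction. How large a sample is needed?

n = 48

For a proportion with margin E = 0.06 at 95% confidence, z = 1.960.
n = p̂(1−p̂)(z/E)² = 0.068 × 0.932 × (1.960/0.06)² = 67.63 — call this n₀.
Finite-population correction with N = 158: n = n₀ / (1 + (n₀−1)/N) = 67.63 / 1.422 = 47.56
Round up: n = 48.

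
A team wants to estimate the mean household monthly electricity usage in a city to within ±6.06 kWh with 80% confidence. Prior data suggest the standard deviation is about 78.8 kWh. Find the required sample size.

n = 278

For a mean, the margin of error is E = z·σ/√n, so n = (zσ/E)².
At 80% confidence, z = 1.282.
n = (1.282 × 78.8 / 6.06)² = 277.90
Round up: n = 278.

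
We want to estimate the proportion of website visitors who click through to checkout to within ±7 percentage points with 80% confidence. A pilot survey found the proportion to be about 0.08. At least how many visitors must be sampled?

25

For a proportion with margin E = 0.07 at 80% confidence, z = 1.282.
n = p̂(1−p̂)(z/E)² = 0.08 × 0.92 × (1.282/0.07)² = 24.69
Round up: n = 25.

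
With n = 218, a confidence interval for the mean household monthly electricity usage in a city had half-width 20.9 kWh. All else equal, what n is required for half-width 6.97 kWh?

n = 1961

Margin of error scales as 1/√n, so n₂ = n₁·(E₁/E₂)².
n₂ = 218 × (20.9/6.97)² = 218 × 8.991 = 1960.04
Round up: n₂ = 1961.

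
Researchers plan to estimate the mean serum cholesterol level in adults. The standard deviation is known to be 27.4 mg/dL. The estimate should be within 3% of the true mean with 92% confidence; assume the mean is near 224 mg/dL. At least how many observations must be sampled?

For a mean, the margin of error is E = z·σ/√n, so n = (zσ/E)².
At 92% confidence, z = 1.751.
E = 3% of 224 = 6.72 mg/dL.
n = (1.751 × 27.4 / 6.72)² = 50.97
Round up: n = 51.

51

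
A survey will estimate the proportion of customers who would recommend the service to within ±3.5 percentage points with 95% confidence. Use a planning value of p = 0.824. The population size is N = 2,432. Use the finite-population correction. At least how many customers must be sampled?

384

For a proportion with margin E = 0.035 at 95% confidence, z = 1.960.
n = p̂(1−p̂)(z/E)² = 0.824 × 0.176 × (1.960/0.035)² = 454.80 — call this n₀.
Finite-population correction with N = 2,432: n = n₀ / (1 + (n₀−1)/N) = 454.80 / 1.187 = 383.15
Round up: n = 384.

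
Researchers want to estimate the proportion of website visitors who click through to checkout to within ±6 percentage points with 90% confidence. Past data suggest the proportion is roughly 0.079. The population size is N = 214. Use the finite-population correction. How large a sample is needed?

44

For a proportion with margin E = 0.06 at 90% confidence, z = 1.645.
n = p̂(1−p̂)(z/E)² = 0.079 × 0.921 × (1.645/0.06)² = 54.69 — call this n₀.
Finite-population correction with N = 214: n = n₀ / (1 + (n₀−1)/N) = 54.69 / 1.251 = 43.72
Round up: n = 44.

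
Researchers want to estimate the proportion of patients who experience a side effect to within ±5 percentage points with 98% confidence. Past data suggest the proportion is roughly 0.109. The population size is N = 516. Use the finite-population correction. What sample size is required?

150

For a proportion with margin E = 0.05 at 98% confidence, z = 2.326.
n = p̂(1−p̂)(z/E)² = 0.109 × 0.891 × (2.326/0.05)² = 210.18 — call this n₀.
Finite-population correction with N = 516: n = n₀ / (1 + (n₀−1)/N) = 210.18 / 1.405 = 149.59
Round up: n = 150.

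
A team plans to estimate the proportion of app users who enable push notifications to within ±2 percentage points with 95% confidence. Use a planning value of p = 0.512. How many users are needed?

2400

For a proportion with margin E = 0.02 at 95% confidence, z = 1.960.
n = p̂(1−p̂)(z/E)² = 0.512 × 0.488 × (1.960/0.02)² = 2399.62
Round up: n = 2400.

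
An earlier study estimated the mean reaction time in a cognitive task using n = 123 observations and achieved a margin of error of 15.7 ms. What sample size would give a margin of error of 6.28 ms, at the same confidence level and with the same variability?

Margin of error scales as 1/√n, so n₂ = n₁·(E₁/E₂)².
n₂ = 123 × (15.7/6.28)² = 123 × 6.25 = 768.75
Round up: n₂ = 769.

n = 769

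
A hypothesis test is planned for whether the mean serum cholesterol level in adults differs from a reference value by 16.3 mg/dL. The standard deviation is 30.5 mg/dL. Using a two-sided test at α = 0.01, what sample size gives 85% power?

46

For a one-sample z-test, n = ((z_{α/2} + z_β)·σ/δ)².
z_{α/2} = 2.576 (two-sided α = 0.01); z_β = 1.036 (power 85% → β = 0.15).
n = (3.612 × 30.5 / 16.3)² = 45.68
Round up: n = 46.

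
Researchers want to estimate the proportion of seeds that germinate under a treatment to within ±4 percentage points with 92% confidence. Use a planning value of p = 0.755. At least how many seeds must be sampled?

For a proportion with margin E = 0.04 at 92% confidence, z = 1.751.
n = p̂(1−p̂)(z/E)² = 0.755 × 0.245 × (1.751/0.04)² = 354.46
Round up: n = 355.

n = 355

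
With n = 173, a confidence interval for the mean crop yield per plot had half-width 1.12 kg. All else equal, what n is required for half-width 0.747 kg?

Margin of error scales as 1/√n, so n₂ = n₁·(E₁/E₂)².
n₂ = 173 × (1.12/0.747)² = 173 × 2.248 = 388.90
Round up: n₂ = 389.

389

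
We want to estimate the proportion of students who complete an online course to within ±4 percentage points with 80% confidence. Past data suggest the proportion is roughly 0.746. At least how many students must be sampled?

195

For a proportion with margin E = 0.04 at 80% confidence, z = 1.282.
n = p̂(1−p̂)(z/E)² = 0.746 × 0.254 × (1.282/0.04)² = 194.64
Round up: n = 195.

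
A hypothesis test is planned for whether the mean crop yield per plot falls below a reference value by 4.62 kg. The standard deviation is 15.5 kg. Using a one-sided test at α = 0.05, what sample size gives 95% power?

n = 122

For a one-sample z-test, n = ((z_α + z_β)·σ/δ)².
z_α = 1.645 (one-sided α = 0.05); z_β = 1.645 (power 95% → β = 0.05).
n = (3.290 × 15.5 / 4.62)² = 121.83
Round up: n = 122.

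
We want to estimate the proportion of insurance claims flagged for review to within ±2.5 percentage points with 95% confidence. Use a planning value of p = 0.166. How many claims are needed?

851

For a proportion with margin E = 0.025 at 95% confidence, z = 1.960.
n = p̂(1−p̂)(z/E)² = 0.166 × 0.834 × (1.960/0.025)² = 850.95
Round up: n = 851.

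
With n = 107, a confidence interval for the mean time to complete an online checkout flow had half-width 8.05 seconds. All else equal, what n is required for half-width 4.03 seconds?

427

Margin of error scales as 1/√n, so n₂ = n₁·(E₁/E₂)².
n₂ = 107 × (8.05/4.03)² = 107 × 3.99 = 426.93
Round up: n₂ = 427.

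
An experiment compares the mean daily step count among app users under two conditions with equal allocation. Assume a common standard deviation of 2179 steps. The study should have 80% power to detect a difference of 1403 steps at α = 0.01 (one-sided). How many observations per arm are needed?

For two equal groups, n per group = 2·((z_α + z_β)·σ/δ)².
z_α = 2.326; z_β = 0.842 (power 80%).
n = 2 × (3.168 × 2179 / 1403)² = 2 × 24.21 = 48.42
Round up: n = 49 per group.

49 per group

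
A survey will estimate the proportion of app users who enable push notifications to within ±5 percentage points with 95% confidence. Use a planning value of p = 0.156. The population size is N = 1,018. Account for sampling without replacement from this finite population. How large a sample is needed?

n = 169

For a proportion with margin E = 0.05 at 95% confidence, z = 1.960.
n = p̂(1−p̂)(z/E)² = 0.156 × 0.844 × (1.960/0.05)² = 202.32 — call this n₀.
Finite-population correction with N = 1,018: n = n₀ / (1 + (n₀−1)/N) = 202.32 / 1.198 = 168.88
Round up: n = 169.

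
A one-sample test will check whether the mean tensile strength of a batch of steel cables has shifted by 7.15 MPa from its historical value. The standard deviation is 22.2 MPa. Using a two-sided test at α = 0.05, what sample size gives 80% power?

For a one-sample z-test, n = ((z_{α/2} + z_β)·σ/δ)².
z_{α/2} = 1.960 (two-sided α = 0.05); z_β = 0.842 (power 80% → β = 0.2).
n = (2.802 × 22.2 / 7.15)² = 75.69
Round up: n = 76.

76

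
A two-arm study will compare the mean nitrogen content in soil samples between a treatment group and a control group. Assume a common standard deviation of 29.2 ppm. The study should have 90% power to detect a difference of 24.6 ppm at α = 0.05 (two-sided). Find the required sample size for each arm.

For two equal groups, n per group = 2·((z_{α/2} + z_β)·σ/δ)².
z_{α/2} = 1.960; z_β = 1.282 (power 90%).
n = 2 × (3.242 × 29.2 / 24.6)² = 2 × 14.81 = 29.62
Round up: n = 30 per group.

30 per group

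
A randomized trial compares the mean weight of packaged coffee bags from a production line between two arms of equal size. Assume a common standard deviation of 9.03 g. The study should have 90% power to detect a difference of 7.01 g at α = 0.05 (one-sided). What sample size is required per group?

For two equal groups, n per group = 2·((z_α + z_β)·σ/δ)².
z_α = 1.645; z_β = 1.282 (power 90%).
n = 2 × (2.927 × 9.03 / 7.01)² = 2 × 14.22 = 28.44
Round up: n = 29 per group.

29 per group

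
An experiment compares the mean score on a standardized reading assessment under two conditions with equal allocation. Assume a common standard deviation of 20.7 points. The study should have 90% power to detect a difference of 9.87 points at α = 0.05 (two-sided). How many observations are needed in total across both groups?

186 total

For two equal groups, n per group = 2·((z_{α/2} + z_β)·σ/δ)².
z_{α/2} = 1.960; z_β = 1.282 (power 90%).
n = 2 × (3.242 × 20.7 / 9.87)² = 2 × 46.23 = 92.46
Round up: n = 93 per group.
Total across both groups: 2 × 93 = 186.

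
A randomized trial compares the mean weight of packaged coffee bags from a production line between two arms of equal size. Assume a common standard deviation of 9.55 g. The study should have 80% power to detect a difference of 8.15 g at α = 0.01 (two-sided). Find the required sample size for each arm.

33 per group

For two equal groups, n per group = 2·((z_{α/2} + z_β)·σ/δ)².
z_{α/2} = 2.576; z_β = 0.842 (power 80%).
n = 2 × (3.418 × 9.55 / 8.15)² = 2 × 16.04 = 32.08
Round up: n = 33 per group.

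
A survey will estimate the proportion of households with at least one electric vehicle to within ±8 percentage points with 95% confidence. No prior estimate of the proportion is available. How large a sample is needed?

151

For a proportion with margin E = 0.08 at 95% confidence, z = 1.960.
With no prior estimate, use p = 0.5, which maximizes p(1−p) at 0.25.
n = 0.25 × (z/E)² = 0.25 × (1.960/0.08)² = 150.06
Round up: n = 151.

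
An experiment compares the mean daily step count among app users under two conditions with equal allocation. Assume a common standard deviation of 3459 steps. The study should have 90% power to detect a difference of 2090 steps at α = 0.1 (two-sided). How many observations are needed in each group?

47 per group

For two equal groups, n per group = 2·((z_{α/2} + z_β)·σ/δ)².
z_{α/2} = 1.645; z_β = 1.282 (power 90%).
n = 2 × (2.927 × 3459 / 2090)² = 2 × 23.47 = 46.94
Round up: n = 47 per group.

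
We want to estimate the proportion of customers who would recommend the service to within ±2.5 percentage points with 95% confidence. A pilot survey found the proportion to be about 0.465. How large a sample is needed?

1530

For a proportion with margin E = 0.025 at 95% confidence, z = 1.960.
n = p̂(1−p̂)(z/E)² = 0.465 × 0.535 × (1.960/0.025)² = 1529.11
Round up: n = 1530.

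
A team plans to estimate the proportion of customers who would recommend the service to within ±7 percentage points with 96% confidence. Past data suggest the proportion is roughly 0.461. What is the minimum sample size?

For a proportion with margin E = 0.07 at 96% confidence, z = 2.054.
n = p̂(1−p̂)(z/E)² = 0.461 × 0.539 × (2.054/0.07)² = 213.94
Round up: n = 214.

214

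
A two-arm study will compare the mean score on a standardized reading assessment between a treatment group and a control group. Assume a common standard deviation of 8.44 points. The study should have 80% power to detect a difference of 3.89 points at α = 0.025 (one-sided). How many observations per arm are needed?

For two equal groups, n per group = 2·((z_α + z_β)·σ/δ)².
z_α = 1.960; z_β = 0.842 (power 80%).
n = 2 × (2.802 × 8.44 / 3.89)² = 2 × 36.96 = 73.92
Round up: n = 74 per group.

74 per group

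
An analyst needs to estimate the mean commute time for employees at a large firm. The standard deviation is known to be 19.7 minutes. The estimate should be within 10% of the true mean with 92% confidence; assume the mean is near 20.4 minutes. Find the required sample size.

286

For a mean, the margin of error is E = z·σ/√n, so n = (zσ/E)².
At 92% confidence, z = 1.751.
E = 10% of 20.4 = 2.04 minutes.
n = (1.751 × 19.7 / 2.04)² = 285.92
Round up: n = 286.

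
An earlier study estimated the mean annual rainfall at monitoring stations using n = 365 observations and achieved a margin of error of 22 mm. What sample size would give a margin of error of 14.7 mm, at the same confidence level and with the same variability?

Margin of error scales as 1/√n, so n₂ = n₁·(E₁/E₂)².
n₂ = 365 × (22/14.7)² = 365 × 2.24 = 817.60
Round up: n₂ = 818.

818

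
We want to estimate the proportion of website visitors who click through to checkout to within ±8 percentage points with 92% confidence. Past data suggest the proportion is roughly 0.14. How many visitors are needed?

For a proportion with margin E = 0.08 at 92% confidence, z = 1.751.
n = p̂(1−p̂)(z/E)² = 0.14 × 0.86 × (1.751/0.08)² = 57.68
Round up: n = 58.

58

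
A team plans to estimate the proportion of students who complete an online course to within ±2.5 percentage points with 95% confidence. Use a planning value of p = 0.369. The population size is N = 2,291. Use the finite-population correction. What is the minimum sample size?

882

For a proportion with margin E = 0.025 at 95% confidence, z = 1.960.
n = p̂(1−p̂)(z/E)² = 0.369 × 0.631 × (1.960/0.025)² = 1431.16 — call this n₀.
Finite-population correction with N = 2,291: n = n₀ / (1 + (n₀−1)/N) = 1431.16 / 1.624 = 881.26
Round up: n = 882.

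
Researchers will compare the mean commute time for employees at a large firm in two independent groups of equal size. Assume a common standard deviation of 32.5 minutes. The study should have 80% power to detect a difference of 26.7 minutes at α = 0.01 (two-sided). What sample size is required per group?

35 per group

For two equal groups, n per group = 2·((z_{α/2} + z_β)·σ/δ)².
z_{α/2} = 2.576; z_β = 0.842 (power 80%).
n = 2 × (3.418 × 32.5 / 26.7)² = 2 × 17.31 = 34.62
Round up: n = 35 per group.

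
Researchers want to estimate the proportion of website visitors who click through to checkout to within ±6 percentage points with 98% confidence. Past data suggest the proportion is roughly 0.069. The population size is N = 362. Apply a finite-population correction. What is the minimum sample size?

For a proportion with margin E = 0.06 at 98% confidence, z = 2.326.
n = p̂(1−p̂)(z/E)² = 0.069 × 0.931 × (2.326/0.06)² = 96.54 — call this n₀.
Finite-population correction with N = 362: n = n₀ / (1 + (n₀−1)/N) = 96.54 / 1.264 = 76.38
Round up: n = 77.

77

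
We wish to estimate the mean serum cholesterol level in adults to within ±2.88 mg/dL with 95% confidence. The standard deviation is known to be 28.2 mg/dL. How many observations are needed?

For a mean, the margin of error is E = z·σ/√n, so n = (zσ/E)².
At 95% confidence, z = 1.960.
n = (1.960 × 28.2 / 2.88)² = 368.32
Round up: n = 369.

n = 369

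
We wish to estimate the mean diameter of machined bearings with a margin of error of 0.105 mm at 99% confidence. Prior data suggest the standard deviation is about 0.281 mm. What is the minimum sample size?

For a mean, the margin of error is E = z·σ/√n, so n = (zσ/E)².
At 99% confidence, z = 2.576.
n = (2.576 × 0.281 / 0.105)² = 47.53
Round up: n = 48.

n = 48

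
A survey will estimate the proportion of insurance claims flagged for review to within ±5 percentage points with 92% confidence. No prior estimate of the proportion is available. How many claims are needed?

307

For a proportion with margin E = 0.05 at 92% confidence, z = 1.751.
With no prior estimate, use p = 0.5, which maximizes p(1−p) at 0.25.
n = 0.25 × (z/E)² = 0.25 × (1.751/0.05)² = 306.60
Round up: n = 307.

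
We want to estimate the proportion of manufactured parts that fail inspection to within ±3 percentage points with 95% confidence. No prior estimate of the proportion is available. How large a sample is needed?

For a proportion with margin E = 0.03 at 95% confidence, z = 1.960.
With no prior estimate, use p = 0.5, which maximizes p(1−p) at 0.25.
n = 0.25 × (z/E)² = 0.25 × (1.960/0.03)² = 1067.11
Round up: n = 1068.

1068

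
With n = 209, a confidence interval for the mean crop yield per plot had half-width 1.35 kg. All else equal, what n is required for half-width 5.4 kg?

14

Margin of error scales as 1/√n, so n₂ = n₁·(E₁/E₂)².
n₂ = 209 × (1.35/5.4)² = 209 × 0.0625 = 13.06
Round up: n₂ = 14.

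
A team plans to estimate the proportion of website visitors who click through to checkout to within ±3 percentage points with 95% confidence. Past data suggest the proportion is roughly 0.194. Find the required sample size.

668

For a proportion with margin E = 0.03 at 95% confidence, z = 1.960.
n = p̂(1−p̂)(z/E)² = 0.194 × 0.806 × (1.960/0.03)² = 667.43
Round up: n = 668.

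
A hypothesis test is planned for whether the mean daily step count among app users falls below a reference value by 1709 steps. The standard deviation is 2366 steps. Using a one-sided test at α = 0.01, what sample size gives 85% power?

For a one-sample z-test, n = ((z_α + z_β)·σ/δ)².
z_α = 2.326 (one-sided α = 0.01); z_β = 1.036 (power 85% → β = 0.15).
n = (3.362 × 2366 / 1709)² = 21.66
Round up: n = 22.

22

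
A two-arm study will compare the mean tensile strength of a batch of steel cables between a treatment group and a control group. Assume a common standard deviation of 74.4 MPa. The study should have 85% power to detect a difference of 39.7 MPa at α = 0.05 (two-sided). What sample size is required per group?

64 per group

For two equal groups, n per group = 2·((z_{α/2} + z_β)·σ/δ)².
z_{α/2} = 1.960; z_β = 1.036 (power 85%).
n = 2 × (2.996 × 74.4 / 39.7)² = 2 × 31.52 = 63.04
Round up: n = 64 per group.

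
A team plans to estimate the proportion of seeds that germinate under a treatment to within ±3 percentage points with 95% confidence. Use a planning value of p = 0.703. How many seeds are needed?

892

For a proportion with margin E = 0.03 at 95% confidence, z = 1.960.
n = p̂(1−p̂)(z/E)² = 0.703 × 0.297 × (1.960/0.03)² = 891.21
Round up: n = 892.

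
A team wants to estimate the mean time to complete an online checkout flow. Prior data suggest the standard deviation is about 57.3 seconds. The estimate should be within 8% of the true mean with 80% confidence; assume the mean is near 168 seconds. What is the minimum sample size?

30

For a mean, the margin of error is E = z·σ/√n, so n = (zσ/E)².
At 80% confidence, z = 1.282.
E = 8% of 168 = 13.44 seconds.
n = (1.282 × 57.3 / 13.44)² = 29.87
Round up: n = 30.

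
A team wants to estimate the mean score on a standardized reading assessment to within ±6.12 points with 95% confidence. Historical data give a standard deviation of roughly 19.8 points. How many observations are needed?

For a mean, the margin of error is E = z·σ/√n, so n = (zσ/E)².
At 95% confidence, z = 1.960.
n = (1.960 × 19.8 / 6.12)² = 40.21
Round up: n = 41.

41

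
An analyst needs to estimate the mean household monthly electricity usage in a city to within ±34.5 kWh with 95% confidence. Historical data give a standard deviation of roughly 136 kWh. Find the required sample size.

n = 60

For a mean, the margin of error is E = z·σ/√n, so n = (zσ/E)².
At 95% confidence, z = 1.960.
n = (1.960 × 136 / 34.5)² = 59.70
Round up: n = 60.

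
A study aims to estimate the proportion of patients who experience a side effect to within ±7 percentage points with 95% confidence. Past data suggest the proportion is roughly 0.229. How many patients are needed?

For a proportion with margin E = 0.07 at 95% confidence, z = 1.960.
n = p̂(1−p̂)(z/E)² = 0.229 × 0.771 × (1.960/0.07)² = 138.42
Round up: n = 139.

n = 139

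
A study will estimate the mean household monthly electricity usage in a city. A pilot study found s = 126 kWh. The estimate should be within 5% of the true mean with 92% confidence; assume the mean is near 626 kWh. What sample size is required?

50

For a mean, the margin of error is E = z·σ/√n, so n = (zσ/E)².
At 92% confidence, z = 1.751.
E = 5% of 626 = 31.3 kWh.
n = (1.751 × 126 / 31.3)² = 49.68
Round up: n = 50.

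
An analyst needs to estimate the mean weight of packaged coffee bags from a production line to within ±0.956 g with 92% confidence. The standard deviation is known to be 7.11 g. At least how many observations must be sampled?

170

For a mean, the margin of error is E = z·σ/√n, so n = (zσ/E)².
At 92% confidence, z = 1.751.
n = (1.751 × 7.11 / 0.956)² = 169.59
Round up: n = 170.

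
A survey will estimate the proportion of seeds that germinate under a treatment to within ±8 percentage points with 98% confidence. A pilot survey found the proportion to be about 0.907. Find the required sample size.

72

For a proportion with margin E = 0.08 at 98% confidence, z = 2.326.
n = p̂(1−p̂)(z/E)² = 0.907 × 0.093 × (2.326/0.08)² = 71.31
Round up: n = 72.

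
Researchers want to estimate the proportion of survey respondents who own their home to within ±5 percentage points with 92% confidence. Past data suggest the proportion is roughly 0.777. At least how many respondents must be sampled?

213

For a proportion with margin E = 0.05 at 92% confidence, z = 1.751.
n = p̂(1−p̂)(z/E)² = 0.777 × 0.223 × (1.751/0.05)² = 212.50
Round up: n = 213.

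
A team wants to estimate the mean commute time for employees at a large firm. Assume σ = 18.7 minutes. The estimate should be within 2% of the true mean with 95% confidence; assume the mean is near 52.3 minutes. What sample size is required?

For a mean, the margin of error is E = z·σ/√n, so n = (zσ/E)².
At 95% confidence, z = 1.960.
E = 2% of 52.3 = 1.046 minutes.
n = (1.960 × 18.7 / 1.046)² = 1227.81
Round up: n = 1228.

n = 1228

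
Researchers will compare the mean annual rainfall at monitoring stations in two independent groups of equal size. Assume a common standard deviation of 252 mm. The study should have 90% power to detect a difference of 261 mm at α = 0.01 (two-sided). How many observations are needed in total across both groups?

For two equal groups, n per group = 2·((z_{α/2} + z_β)·σ/δ)².
z_{α/2} = 2.576; z_β = 1.282 (power 90%).
n = 2 × (3.858 × 252 / 261)² = 2 × 13.88 = 27.76
Round up: n = 28 per group.
Total across both groups: 2 × 28 = 56.

56 total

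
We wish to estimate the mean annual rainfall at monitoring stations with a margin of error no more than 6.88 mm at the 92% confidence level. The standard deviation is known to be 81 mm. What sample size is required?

For a mean, the margin of error is E = z·σ/√n, so n = (zσ/E)².
At 92% confidence, z = 1.751.
n = (1.751 × 81 / 6.88)² = 424.98
Round up: n = 425.

425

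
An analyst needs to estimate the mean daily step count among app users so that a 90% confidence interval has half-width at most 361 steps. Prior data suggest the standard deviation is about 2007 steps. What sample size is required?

For a mean, the margin of error is E = z·σ/√n, so n = (zσ/E)².
At 90% confidence, z = 1.645.
n = (1.645 × 2007 / 361)² = 83.64
Round up: n = 84.

84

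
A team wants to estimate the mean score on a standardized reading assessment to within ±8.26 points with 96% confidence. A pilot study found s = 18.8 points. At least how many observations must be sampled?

22

For a mean, the margin of error is E = z·σ/√n, so n = (zσ/E)².
At 96% confidence, z = 2.054.
n = (2.054 × 18.8 / 8.26)² = 21.86
Round up: n = 22.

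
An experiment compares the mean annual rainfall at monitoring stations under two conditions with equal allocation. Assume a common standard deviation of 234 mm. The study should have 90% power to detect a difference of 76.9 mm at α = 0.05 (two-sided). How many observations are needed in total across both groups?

390 total

For two equal groups, n per group = 2·((z_{α/2} + z_β)·σ/δ)².
z_{α/2} = 1.960; z_β = 1.282 (power 90%).
n = 2 × (3.242 × 234 / 76.9)² = 2 × 97.32 = 194.64
Round up: n = 195 per group.
Total across both groups: 2 × 195 = 390.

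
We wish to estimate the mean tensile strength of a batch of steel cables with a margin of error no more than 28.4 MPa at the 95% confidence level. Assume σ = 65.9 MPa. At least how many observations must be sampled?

For a mean, the margin of error is E = z·σ/√n, so n = (zσ/E)².
At 95% confidence, z = 1.960.
n = (1.960 × 65.9 / 28.4)² = 20.68
Round up: n = 21.

n = 21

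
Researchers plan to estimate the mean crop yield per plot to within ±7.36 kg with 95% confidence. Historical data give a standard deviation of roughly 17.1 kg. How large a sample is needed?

For a mean, the margin of error is E = z·σ/√n, so n = (zσ/E)².
At 95% confidence, z = 1.960.
n = (1.960 × 17.1 / 7.36)² = 20.74
Round up: n = 21.

21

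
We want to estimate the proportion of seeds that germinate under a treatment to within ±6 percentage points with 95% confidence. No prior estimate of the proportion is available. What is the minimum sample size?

267

For a proportion with margin E = 0.06 at 95% confidence, z = 1.960.
With no prior estimate, use p = 0.5, which maximizes p(1−p) at 0.25.
n = 0.25 × (z/E)² = 0.25 × (1.960/0.06)² = 266.78
Round up: n = 267.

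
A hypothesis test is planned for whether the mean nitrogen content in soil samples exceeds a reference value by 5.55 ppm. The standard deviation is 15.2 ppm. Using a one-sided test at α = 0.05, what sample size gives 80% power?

47

For a one-sample z-test, n = ((z_α + z_β)·σ/δ)².
z_α = 1.645 (one-sided α = 0.05); z_β = 0.842 (power 80% → β = 0.2).
n = (2.487 × 15.2 / 5.55)² = 46.39
Round up: n = 47.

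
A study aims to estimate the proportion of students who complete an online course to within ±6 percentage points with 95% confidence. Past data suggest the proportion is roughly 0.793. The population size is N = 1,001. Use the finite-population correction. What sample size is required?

For a proportion with margin E = 0.06 at 95% confidence, z = 1.960.
n = p̂(1−p̂)(z/E)² = 0.793 × 0.207 × (1.960/0.06)² = 175.17 — call this n₀.
Finite-population correction with N = 1,001: n = n₀ / (1 + (n₀−1)/N) = 175.17 / 1.174 = 149.21
Round up: n = 150.

150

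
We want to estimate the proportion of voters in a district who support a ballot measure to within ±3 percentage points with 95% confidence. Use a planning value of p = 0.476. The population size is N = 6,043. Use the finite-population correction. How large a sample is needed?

n = 906

For a proportion with margin E = 0.03 at 95% confidence, z = 1.960.
n = p̂(1−p̂)(z/E)² = 0.476 × 0.524 × (1.960/0.03)² = 1064.65 — call this n₀.
Finite-population correction with N = 6,043: n = n₀ / (1 + (n₀−1)/N) = 1064.65 / 1.176 = 905.31
Round up: n = 906.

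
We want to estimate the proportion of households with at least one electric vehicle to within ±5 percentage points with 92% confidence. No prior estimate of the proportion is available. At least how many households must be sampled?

For a proportion with margin E = 0.05 at 92% confidence, z = 1.751.
With no prior estimate, use p = 0.5, which maximizes p(1−p) at 0.25.
n = 0.25 × (z/E)² = 0.25 × (1.751/0.05)² = 306.60
Round up: n = 307.

307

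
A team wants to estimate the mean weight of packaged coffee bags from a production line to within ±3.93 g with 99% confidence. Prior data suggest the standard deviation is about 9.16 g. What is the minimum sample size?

For a mean, the margin of error is E = z·σ/√n, so n = (zσ/E)².
At 99% confidence, z = 2.576.
n = (2.576 × 9.16 / 3.93)² = 36.05
Round up: n = 37.

37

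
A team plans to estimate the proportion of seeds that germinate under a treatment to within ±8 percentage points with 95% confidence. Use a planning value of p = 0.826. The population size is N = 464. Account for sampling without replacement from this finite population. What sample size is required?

73

For a proportion with margin E = 0.08 at 95% confidence, z = 1.960.
n = p̂(1−p̂)(z/E)² = 0.826 × 0.174 × (1.960/0.08)² = 86.27 — call this n₀.
Finite-population correction with N = 464: n = n₀ / (1 + (n₀−1)/N) = 86.27 / 1.184 = 72.86
Round up: n = 73.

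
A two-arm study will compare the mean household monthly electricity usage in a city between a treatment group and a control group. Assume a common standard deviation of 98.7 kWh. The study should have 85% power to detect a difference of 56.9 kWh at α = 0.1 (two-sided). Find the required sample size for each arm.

44 per group

For two equal groups, n per group = 2·((z_{α/2} + z_β)·σ/δ)².
z_{α/2} = 1.645; z_β = 1.036 (power 85%).
n = 2 × (2.681 × 98.7 / 56.9)² = 2 × 21.63 = 43.26
Round up: n = 44 per group.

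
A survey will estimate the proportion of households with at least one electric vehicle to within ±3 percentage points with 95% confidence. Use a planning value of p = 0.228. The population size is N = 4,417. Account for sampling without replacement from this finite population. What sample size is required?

For a proportion with margin E = 0.03 at 95% confidence, z = 1.960.
n = p̂(1−p̂)(z/E)² = 0.228 × 0.772 × (1.960/0.03)² = 751.31 — call this n₀.
Finite-population correction with N = 4,417: n = n₀ / (1 + (n₀−1)/N) = 751.31 / 1.17 = 642.15
Round up: n = 643.

643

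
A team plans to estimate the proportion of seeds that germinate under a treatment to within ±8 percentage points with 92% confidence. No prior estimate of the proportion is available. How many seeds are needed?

For a proportion with margin E = 0.08 at 92% confidence, z = 1.751.
With no prior estimate, use p = 0.5, which maximizes p(1−p) at 0.25.
n = 0.25 × (z/E)² = 0.25 × (1.751/0.08)² = 119.77
Round up: n = 120.

120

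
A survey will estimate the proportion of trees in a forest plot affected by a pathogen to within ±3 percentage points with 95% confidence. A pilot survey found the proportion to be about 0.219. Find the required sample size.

For a proportion with margin E = 0.03 at 95% confidence, z = 1.960.
n = p̂(1−p̂)(z/E)² = 0.219 × 0.781 × (1.960/0.03)² = 730.07
Round up: n = 731.

n = 731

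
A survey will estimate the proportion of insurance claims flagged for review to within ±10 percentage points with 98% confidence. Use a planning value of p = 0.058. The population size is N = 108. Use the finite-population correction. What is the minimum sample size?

For a proportion with margin E = 0.1 at 98% confidence, z = 2.326.
n = p̂(1−p̂)(z/E)² = 0.058 × 0.942 × (2.326/0.1)² = 29.56 — call this n₀.
Finite-population correction with N = 108: n = n₀ / (1 + (n₀−1)/N) = 29.56 / 1.264 = 23.39
Round up: n = 24.

n = 24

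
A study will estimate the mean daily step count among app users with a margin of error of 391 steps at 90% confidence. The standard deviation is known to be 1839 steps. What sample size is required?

n = 60

For a mean, the margin of error is E = z·σ/√n, so n = (zσ/E)².
At 90% confidence, z = 1.645.
n = (1.645 × 1839 / 391)² = 59.86
Round up: n = 60.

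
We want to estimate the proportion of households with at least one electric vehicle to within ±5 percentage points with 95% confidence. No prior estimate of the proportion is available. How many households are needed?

For a proportion with margin E = 0.05 at 95% confidence, z = 1.960.
With no prior estimate, use p = 0.5, which maximizes p(1−p) at 0.25.
n = 0.25 × (z/E)² = 0.25 × (1.960/0.05)² = 384.16
Round up: n = 385.

385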